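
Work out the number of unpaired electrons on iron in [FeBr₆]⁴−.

4 unpaired electrons

Each bromide is −1; balancing the −4 overall charge requires Fe(II).
Fe sits in group 8, so the d-electron count is 8 − 2 = 6.
The spin state decides the count: Bromide is a weak-field ligand for a first-row metal, so the complex is high-spin.
An octahedral high-spin d⁶ ion is t₂g⁴e_g², giving 4 unpaired electrons.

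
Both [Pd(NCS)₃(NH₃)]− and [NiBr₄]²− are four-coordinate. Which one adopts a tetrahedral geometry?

[NiBr₄]²−

For [Pd(NCS)₃(NH₃)]−: Summing ligand charges against the −1 overall charge gives an oxidation state of +2 for palladium. Pd sits in group 10, so the d-electron count is 10 − 2 = 8. A 4d d⁸ ion has a large crystal-field splitting; square planar leaves the high-energy d_{x²−y²} orbital empty and maximises CFSE. → square planar.
For [NiBr₄]²−: Summing ligand charges against the −2 overall charge gives an oxidation state of +2 for nickel. Nickel is a group-10 element; Ni(II) is therefore d⁸. Bromide is a weak-field ligand. With weak-field ligands the CFSE gain from square planar is small, so a 3d d⁸ ion takes the sterically preferred tetrahedral geometry. → tetrahedral.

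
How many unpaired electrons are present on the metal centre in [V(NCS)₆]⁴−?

3 unpaired electrons

Summing ligand charges against the −4 overall charge gives an oxidation state of +2 for vanadium.
Group 5 minus oxidation state 2 gives a d³ configuration.
In an octahedral field the d³ configuration is t₂g³e_g⁰ (only one arrangement possible), giving 3 unpaired electrons.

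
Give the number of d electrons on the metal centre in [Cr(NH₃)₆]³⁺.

d3

Ligand charges: ammonia is neutral. With an overall charge of +3 the chromium centre must be in the +3 oxidation state.
Group 6 minus oxidation state 3 gives a d³ configuration.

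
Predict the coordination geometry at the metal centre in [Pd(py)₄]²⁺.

square planar

Pyridine is neutral; balancing the +2 overall charge requires Pd(II).
Group 10 minus oxidation state 2 gives a d⁸ configuration.
Coordination number: 4.
A 4d d⁸ ion has a large crystal-field splitting; square planar leaves the high-energy d_{x²−y²} orbital empty and maximises CFSE.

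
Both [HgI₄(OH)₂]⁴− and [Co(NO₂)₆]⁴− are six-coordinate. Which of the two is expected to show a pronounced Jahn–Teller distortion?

[Co(NO₂)₆]⁴−

[HgI₄(OH)₂]⁴−: Summing ligand charges against the −4 overall charge gives an oxidation state of +2 for mercury. Mercury is a group-12 element; Hg(II) is therefore d¹⁰. The d¹⁰ configuration leaves the e_g set evenly filled (or empty) — no strong Jahn–Teller driving force.
[Co(NO₂)₆]⁴−: Ligand charges: each nitro (N-bound nitrite) is −1. With an overall charge of −4 the cobalt centre must be in the +2 oxidation state. Co sits in group 9, so the d-electron count is 9 − 2 = 7. Nitro (N-bound nitrite) is a strong-field ligand (high in the spectrochemical series) for a first-row metal, so the complex is low-spin. The t₂g⁶e_g¹ (low-spin) configuration has an unevenly filled e_g set; the Jahn–Teller theorem predicts a tetragonal distortion (typically axial elongation) to lift the degeneracy.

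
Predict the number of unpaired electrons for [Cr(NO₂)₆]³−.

Ligand charges: each nitro (N-bound nitrite) is −1. With an overall charge of −3 the chromium centre must be in the +3 oxidation state.
Chromium is a group-6 element; Cr(III) is therefore d³.
In an octahedral field the d³ configuration is t₂g³e_g⁰ (only one arrangement possible), giving 3 unpaired electrons.

3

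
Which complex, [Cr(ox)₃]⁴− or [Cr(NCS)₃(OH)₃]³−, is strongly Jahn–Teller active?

[Cr(ox)₃]⁴−: Each oxalate is −2; balancing the −4 overall charge requires Cr(II). Cr sits in group 6, so the d-electron count is 6 − 2 = 4. Oxalate is a weak-field ligand for a first-row metal, so the complex is high-spin. The t₂g³e_g¹ (high-spin) configuration has an unevenly filled e_g set; the Jahn–Teller theorem predicts a tetragonal distortion (typically axial elongation) to lift the degeneracy.
[Cr(NCS)₃(OH)₃]³−: Each isothiocyanate is −1; each hydroxide is −1; balancing the −3 overall charge requires Cr(III). Cr sits in group 6, so the d-electron count is 6 − 3 = 3. The d³ configuration leaves the e_g set evenly filled (or empty) — no strong Jahn–Teller driving force.

[Cr(ox)₃]⁴−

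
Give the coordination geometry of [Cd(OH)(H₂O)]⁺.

Summing ligand charges against the +1 overall charge gives an oxidation state of +2 for cadmium.
Cd sits in group 12, so the d-electron count is 12 − 2 = 10.
Coordination number: 2.
A d¹⁰ ion with only two ligands adopts a linear arrangement (sp hybridisation; no CFSE preference).

linear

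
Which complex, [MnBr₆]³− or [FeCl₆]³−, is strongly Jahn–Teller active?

[MnBr₆]³−

[MnBr₆]³−: Ligand charges: each bromide is −1. With an overall charge of −3 the manganese centre must be in the +3 oxidation state. Mn sits in group 7, so the d-electron count is 7 − 3 = 4. Bromide is a weak-field ligand for a first-row metal, so the complex is high-spin. The t₂g³e_g¹ (high-spin) configuration has an unevenly filled e_g set; the Jahn–Teller theorem predicts a tetragonal distortion (typically axial elongation) to lift the degeneracy.
[FeCl₆]³−: Summing ligand charges against the −3 overall charge gives an oxidation state of +3 for iron. Iron is a group-8 element; Fe(III) is therefore d⁵. Chloride is a weak-field ligand for a first-row metal, so the complex is high-spin. The d⁵ configuration leaves the e_g set evenly filled (or empty) — no strong Jahn–Teller driving force.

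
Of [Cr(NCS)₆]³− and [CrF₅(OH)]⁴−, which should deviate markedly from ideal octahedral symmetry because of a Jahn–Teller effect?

[Cr(NCS)₆]³−: Ligand charges: each isothiocyanate is −1. With an overall charge of −3 the chromium centre must be in the +3 oxidation state. Chromium is a group-6 element; Cr(III) is therefore d³. The d³ configuration leaves the e_g set evenly filled (or empty) — no strong Jahn–Teller driving force.
[CrF₅(OH)]⁴−: Summing ligand charges against the −4 overall charge gives an oxidation state of +2 for chromium. Cr sits in group 6, so the d-electron count is 6 − 2 = 4. Fluoride and hydroxide are weak-field ligands for a first-row metal, so the complex is high-spin. The t₂g³e_g¹ (high-spin) configuration has an unevenly filled e_g set; the Jahn–Teller theorem predicts a tetragonal distortion (typically axial elongation) to lift the degeneracy.

[CrF₅(OH)]⁴−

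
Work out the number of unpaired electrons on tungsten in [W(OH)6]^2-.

2

Ligand charges: each hydroxide is −1. With an overall charge of −2 the tungsten centre must be in the +4 oxidation state.
W sits in group 6, so the d-electron count is 6 − 4 = 2.
In an octahedral field the d² configuration is t₂g²e_g⁰ (only one arrangement possible), giving 2 unpaired electrons.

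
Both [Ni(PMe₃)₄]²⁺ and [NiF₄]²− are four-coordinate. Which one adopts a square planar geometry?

[Ni(PMe₃)₄]²⁺

For [Ni(PMe₃)₄]²⁺: Summing ligand charges against the +2 overall charge gives an oxidation state of +2 for nickel. Nickel is a group-10 element; Ni(II) is therefore d⁸. Trimethylphosphine is a strong-field ligand (high in the spectrochemical series). A 3d d⁸ ion with strong-field ligands gains enough CFSE to favour square planar over tetrahedral. → square planar.
For [NiF₄]²−: Summing ligand charges against the −2 overall charge gives an oxidation state of +2 for nickel. Nickel is a group-10 element; Ni(II) is therefore d⁸. Fluoride is a weak-field ligand. With weak-field ligands the CFSE gain from square planar is small, so a 3d d⁸ ion takes the sterically preferred tetrahedral geometry. → tetrahedral.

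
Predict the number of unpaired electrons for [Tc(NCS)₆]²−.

3 unpaired electrons

Ligand charges: each isothiocyanate is −1. With an overall charge of −2 the technetium centre must be in the +4 oxidation state.
Group 7 minus oxidation state 4 gives a d³ configuration.
In an octahedral field the d³ configuration is t₂g³e_g⁰ (only one arrangement possible), giving 3 unpaired electrons.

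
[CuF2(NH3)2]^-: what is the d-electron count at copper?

Summing ligand charges against the −1 overall charge gives an oxidation state of +1 for copper.
Copper is a group-11 element; Cu(I) is therefore d¹⁰.

d¹⁰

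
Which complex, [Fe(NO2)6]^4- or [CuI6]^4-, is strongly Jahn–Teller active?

[Fe(NO2)6]^4-: Each nitro (N-bound nitrite) is −1; balancing the −4 overall charge requires Fe(II). Fe sits in group 8, so the d-electron count is 8 − 2 = 6. Nitro (N-bound nitrite) is a strong-field ligand (high in the spectrochemical series) for a first-row metal, so the complex is low-spin. The d⁶ configuration leaves the e_g set evenly filled (or empty) — no strong Jahn–Teller driving force.
[CuI6]^4-: Ligand charges: each iodide is −1. With an overall charge of −4 the copper centre must be in the +2 oxidation state. Group 11 minus oxidation state 2 gives a d⁹ configuration. The t₂g⁶e_g³ configuration has an unevenly filled e_g set; the Jahn–Teller theorem predicts a tetragonal distortion (typically axial elongation) to lift the degeneracy.

[CuI6]^4-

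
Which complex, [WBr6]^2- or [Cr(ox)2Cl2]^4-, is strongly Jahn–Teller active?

[Cr(ox)2Cl2]^4-

[WBr6]^2-: Summing ligand charges against the −2 overall charge gives an oxidation state of +4 for tungsten. Group 6 minus oxidation state 4 gives a d² configuration. The d² configuration leaves the e_g set evenly filled (or empty) — no strong Jahn–Teller driving force.
[Cr(ox)2Cl2]^4-: Summing ligand charges against the −4 overall charge gives an oxidation state of +2 for chromium. Cr sits in group 6, so the d-electron count is 6 − 2 = 4. Chloride and oxalate are weak-field ligands for a first-row metal, so the complex is high-spin. The t₂g³e_g¹ (high-spin) configuration has an unevenly filled e_g set; the Jahn–Teller theorem predicts a tetragonal distortion (typically axial elongation) to lift the degeneracy.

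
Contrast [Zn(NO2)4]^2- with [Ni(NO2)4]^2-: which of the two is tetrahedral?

[Zn(NO2)4]^2-

For [Zn(NO2)4]^2-: Summing ligand charges against the −2 overall charge gives an oxidation state of +2 for zinc. Zinc is a group-12 element; Zn(II) is therefore d¹⁰. A d¹⁰ ion has no crystal-field stabilisation preference between square planar and tetrahedral, so four ligands adopt the sterically favoured tetrahedral geometry. → tetrahedral.
For [Ni(NO2)4]^2-: Ligand charges: each nitro (N-bound nitrite) is −1. With an overall charge of −2 the nickel centre must be in the +2 oxidation state. Group 10 minus oxidation state 2 gives a d⁸ configuration. Nitro (N-bound nitrite) is a strong-field ligand (high in the spectrochemical series). A 3d d⁸ ion with strong-field ligands gains enough CFSE to favour square planar over tetrahedral. → square planar.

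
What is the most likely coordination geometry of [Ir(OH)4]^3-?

square planar

Ligand charges: each hydroxide is −1. With an overall charge of −3 the iridium centre must be in the +1 oxidation state.
Ir sits in group 9, so the d-electron count is 9 − 1 = 8.
With 4 monodentate ligands the coordination number is 4.
A 5d d⁸ ion has a large crystal-field splitting; square planar leaves the high-energy d_{x²−y²} orbital empty and maximises CFSE.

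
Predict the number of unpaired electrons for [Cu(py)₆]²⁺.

Ligand charges: pyridine is neutral. With an overall charge of +2 the copper centre must be in the +2 oxidation state.
Group 11 minus oxidation state 2 gives a d⁹ configuration.
In an octahedral field the d⁹ configuration is t₂g⁶e_g³ (only one arrangement possible), giving 1 unpaired electron.

1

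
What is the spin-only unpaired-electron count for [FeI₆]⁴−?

4

Ligand charges: each iodide is −1. With an overall charge of −4 the iron centre must be in the +2 oxidation state.
Fe sits in group 8, so the d-electron count is 8 − 2 = 6.
The spin state decides the count: Iodide is a weak-field ligand for a first-row metal, so the complex is high-spin.
An octahedral high-spin d⁶ ion is t₂g⁴e_g², giving 4 unpaired electrons.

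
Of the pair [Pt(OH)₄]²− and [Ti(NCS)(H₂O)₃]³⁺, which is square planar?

[Pt(OH)₄]²−

For [Pt(OH)₄]²−: Each hydroxide is −1; balancing the −2 overall charge requires Pt(II). Platinum is a group-10 element; Pt(II) is therefore d⁸. A 5d d⁸ ion has a large crystal-field splitting; square planar leaves the high-energy d_{x²−y²} orbital empty and maximises CFSE. → square planar.
For [Ti(NCS)(H₂O)₃]³⁺: Each isothiocyanate is −1; water is neutral; balancing the +3 overall charge requires Ti(IV). Ti sits in group 4, so the d-electron count is 4 − 4 = 0. A d⁰ ion has no crystal-field stabilisation preference between square planar and tetrahedral, so four ligands adopt the sterically favoured tetrahedral geometry. → tetrahedral.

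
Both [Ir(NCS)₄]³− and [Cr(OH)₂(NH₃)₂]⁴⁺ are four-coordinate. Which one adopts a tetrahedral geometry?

For [Ir(NCS)₄]³−: Each isothiocyanate is −1; balancing the −3 overall charge requires Ir(I). Iridium is a group-9 element; Ir(I) is therefore d⁸. A 5d d⁸ ion has a large crystal-field splitting; square planar leaves the high-energy d_{x²−y²} orbital empty and maximises CFSE. → square planar.
For [Cr(OH)₂(NH₃)₂]⁴⁺: Summing ligand charges against the +4 overall charge gives an oxidation state of +6 for chromium. Chromium is a group-6 element; Cr(VI) is therefore d⁰. A d⁰ ion has no crystal-field stabilisation preference between square planar and tetrahedral, so four ligands adopt the sterically favoured tetrahedral geometry. → tetrahedral.

[Cr(OH)₂(NH₃)₂]⁴⁺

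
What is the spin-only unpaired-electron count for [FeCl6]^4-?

4

Ligand charges: each chloride is −1. With an overall charge of −4 the iron centre must be in the +2 oxidation state.
Group 8 minus oxidation state 2 gives a d⁶ configuration.
The spin state decides the count: Chloride is a weak-field ligand for a first-row metal, so the complex is high-spin.
An octahedral high-spin d⁶ ion is t₂g⁴e_g², giving 4 unpaired electrons.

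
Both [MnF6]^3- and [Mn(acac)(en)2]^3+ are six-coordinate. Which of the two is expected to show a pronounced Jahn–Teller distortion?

[MnF6]^3-

[MnF6]^3-: Summing ligand charges against the −3 overall charge gives an oxidation state of +3 for manganese. Group 7 minus oxidation state 3 gives a d⁴ configuration. Fluoride is a weak-field ligand for a first-row metal, so the complex is high-spin. The t₂g³e_g¹ (high-spin) configuration has an unevenly filled e_g set; the Jahn–Teller theorem predicts a tetragonal distortion (typically axial elongation) to lift the degeneracy.
[Mn(acac)(en)2]^3+: Summing ligand charges against the +3 overall charge gives an oxidation state of +4 for manganese. Group 7 minus oxidation state 4 gives a d³ configuration. The d³ configuration leaves the e_g set evenly filled (or empty) — no strong Jahn–Teller driving force.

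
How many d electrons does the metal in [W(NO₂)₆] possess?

d0

Summing ligand charges against the 0 overall charge gives an oxidation state of +6 for tungsten.
Tungsten is a group-6 element; W(VI) is therefore d⁰.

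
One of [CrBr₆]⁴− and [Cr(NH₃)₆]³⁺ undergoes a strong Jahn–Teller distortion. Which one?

[CrBr₆]⁴−

[CrBr₆]⁴−: Each bromide is −1; balancing the −4 overall charge requires Cr(II). Cr sits in group 6, so the d-electron count is 6 − 2 = 4. Bromide is a weak-field ligand for a first-row metal, so the complex is high-spin. The t₂g³e_g¹ (high-spin) configuration has an unevenly filled e_g set; the Jahn–Teller theorem predicts a tetragonal distortion (typically axial elongation) to lift the degeneracy.
[Cr(NH₃)₆]³⁺: Ammonia is neutral; balancing the +3 overall charge requires Cr(III). Group 6 minus oxidation state 3 gives a d³ configuration. The d³ configuration leaves the e_g set evenly filled (or empty) — no strong Jahn–Teller driving force.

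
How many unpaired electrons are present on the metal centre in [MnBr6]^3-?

Ligand charges: each bromide is −1. With an overall charge of −3 the manganese centre must be in the +3 oxidation state.
Manganese is a group-7 element; Mn(III) is therefore d⁴.
The spin state decides the count: Bromide is a weak-field ligand for a first-row metal, so the complex is high-spin.
An octahedral high-spin d⁴ ion is t₂g³e_g¹, giving 4 unpaired electrons.

4 unpaired electrons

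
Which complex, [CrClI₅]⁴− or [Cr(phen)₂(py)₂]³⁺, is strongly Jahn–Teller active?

[CrClI₅]⁴−: Each chloride is −1; each iodide is −1; balancing the −4 overall charge requires Cr(II). Chromium is a group-6 element; Cr(II) is therefore d⁴. Chloride and iodide are weak-field ligands for a first-row metal, so the complex is high-spin. The t₂g³e_g¹ (high-spin) configuration has an unevenly filled e_g set; the Jahn–Teller theorem predicts a tetragonal distortion (typically axial elongation) to lift the degeneracy.
[Cr(phen)₂(py)₂]³⁺: Ligand charges: 1,10-phenanthroline is neutral; pyridine is neutral. With an overall charge of +3 the chromium centre must be in the +3 oxidation state. Chromium is a group-6 element; Cr(III) is therefore d³. The d³ configuration leaves the e_g set evenly filled (or empty) — no strong Jahn–Teller driving force.

[CrClI₅]⁴−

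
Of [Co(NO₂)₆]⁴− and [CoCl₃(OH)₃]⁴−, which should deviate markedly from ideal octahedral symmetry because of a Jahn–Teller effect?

[Co(NO₂)₆]⁴−: Summing ligand charges against the −4 overall charge gives an oxidation state of +2 for cobalt. Cobalt is a group-9 element; Co(II) is therefore d⁷. Nitro (N-bound nitrite) is a strong-field ligand (high in the spectrochemical series) for a first-row metal, so the complex is low-spin. The t₂g⁶e_g¹ (low-spin) configuration has an unevenly filled e_g set; the Jahn–Teller theorem predicts a tetragonal distortion (typically axial elongation) to lift the degeneracy.
[CoCl₃(OH)₃]⁴−: Each chloride is −1; each hydroxide is −1; balancing the −4 overall charge requires Co(II). Group 9 minus oxidation state 2 gives a d⁷ configuration. Chloride and hydroxide are weak-field ligands for a first-row metal, so the complex is high-spin. The d⁷ configuration leaves the e_g set evenly filled (or empty) — no strong Jahn–Teller driving force.

[Co(NO₂)₆]⁴−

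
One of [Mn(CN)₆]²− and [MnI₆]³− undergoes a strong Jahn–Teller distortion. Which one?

[Mn(CN)₆]²−: Summing ligand charges against the −2 overall charge gives an oxidation state of +4 for manganese. Mn sits in group 7, so the d-electron count is 7 − 4 = 3. The d³ configuration leaves the e_g set evenly filled (or empty) — no strong Jahn–Teller driving force.
[MnI₆]³−: Summing ligand charges against the −3 overall charge gives an oxidation state of +3 for manganese. Group 7 minus oxidation state 3 gives a d⁴ configuration. Iodide is a weak-field ligand for a first-row metal, so the complex is high-spin. The t₂g³e_g¹ (high-spin) configuration has an unevenly filled e_g set; the Jahn–Teller theorem predicts a tetragonal distortion (typically axial elongation) to lift the degeneracy.

[MnI₆]³−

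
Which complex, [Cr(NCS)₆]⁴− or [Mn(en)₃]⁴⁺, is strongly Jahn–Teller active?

[Cr(NCS)₆]⁴−

[Cr(NCS)₆]⁴−: Summing ligand charges against the −4 overall charge gives an oxidation state of +2 for chromium. Chromium is a group-6 element; Cr(II) is therefore d⁴. Isothiocyanate is a weak-field ligand for a first-row metal, so the complex is high-spin. The t₂g³e_g¹ (high-spin) configuration has an unevenly filled e_g set; the Jahn–Teller theorem predicts a tetragonal distortion (typically axial elongation) to lift the degeneracy.
[Mn(en)₃]⁴⁺: Ethylenediamine is neutral; balancing the +4 overall charge requires Mn(IV). Mn sits in group 7, so the d-electron count is 7 − 4 = 3. The d³ configuration leaves the e_g set evenly filled (or empty) — no strong Jahn–Teller driving force.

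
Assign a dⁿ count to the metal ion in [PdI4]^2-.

d⁸

Each iodide is −1; balancing the −2 overall charge requires Pd(II).
Palladium is a group-10 element; Pd(II) is therefore d⁸.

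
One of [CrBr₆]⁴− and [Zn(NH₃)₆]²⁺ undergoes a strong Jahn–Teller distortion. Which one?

[CrBr₆]⁴−

[CrBr₆]⁴−: Summing ligand charges against the −4 overall charge gives an oxidation state of +2 for chromium. Group 6 minus oxidation state 2 gives a d⁴ configuration. Bromide is a weak-field ligand for a first-row metal, so the complex is high-spin. The t₂g³e_g¹ (high-spin) configuration has an unevenly filled e_g set; the Jahn–Teller theorem predicts a tetragonal distortion (typically axial elongation) to lift the degeneracy.
[Zn(NH₃)₆]²⁺: Ammonia is neutral; balancing the +2 overall charge requires Zn(II). Zn sits in group 12, so the d-electron count is 12 − 2 = 10. The d¹⁰ configuration leaves the e_g set evenly filled (or empty) — no strong Jahn–Teller driving force.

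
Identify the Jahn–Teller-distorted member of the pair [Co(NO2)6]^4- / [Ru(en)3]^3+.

[Co(NO2)6]^4-

[Co(NO2)6]^4-: Summing ligand charges against the −4 overall charge gives an oxidation state of +2 for cobalt. Group 9 minus oxidation state 2 gives a d⁷ configuration. Nitro (N-bound nitrite) is a strong-field ligand (high in the spectrochemical series) for a first-row metal, so the complex is low-spin. The t₂g⁶e_g¹ (low-spin) configuration has an unevenly filled e_g set; the Jahn–Teller theorem predicts a tetragonal distortion (typically axial elongation) to lift the degeneracy.
[Ru(en)3]^3+: Ethylenediamine is neutral; balancing the +3 overall charge requires Ru(III). Group 8 minus oxidation state 3 gives a d⁵ configuration. A 4d ion has a large Δₒ and is invariably low-spin. The d⁵ configuration leaves the e_g set evenly filled (or empty) — no strong Jahn–Teller driving force.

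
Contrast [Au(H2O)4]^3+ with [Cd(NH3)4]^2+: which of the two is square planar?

[Au(H2O)4]^3+

For [Au(H2O)4]^3+: Water is neutral; balancing the +3 overall charge requires Au(III). Group 11 minus oxidation state 3 gives a d⁸ configuration. A 5d d⁸ ion has a large crystal-field splitting; square planar leaves the high-energy d_{x²−y²} orbital empty and maximises CFSE. → square planar.
For [Cd(NH3)4]^2+: Summing ligand charges against the +2 overall charge gives an oxidation state of +2 for cadmium. Cadmium is a group-12 element; Cd(II) is therefore d¹⁰. A d¹⁰ ion has no crystal-field stabilisation preference between square planar and tetrahedral, so four ligands adopt the sterically favoured tetrahedral geometry. → tetrahedral.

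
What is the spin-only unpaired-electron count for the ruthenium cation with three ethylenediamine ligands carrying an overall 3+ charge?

1

Ethylenediamine is neutral; balancing the +3 overall charge requires Ru(III).
Ru sits in group 8, so the d-electron count is 8 − 3 = 5.
Counting donor atoms: 3×ethylenediamine (bidentate) → 6 donors. Coordination number = 6.
The spin state decides the count: a 4d ion has a large Δₒ and is invariably low-spin.
An octahedral low-spin d⁵ ion is t₂g⁵e_g⁰, giving 1 unpaired electron.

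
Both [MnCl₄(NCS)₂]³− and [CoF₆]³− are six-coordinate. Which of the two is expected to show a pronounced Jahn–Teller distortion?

[MnCl₄(NCS)₂]³−: Each chloride is −1; each isothiocyanate is −1; balancing the −3 overall charge requires Mn(III). Group 7 minus oxidation state 3 gives a d⁴ configuration. Chloride and isothiocyanate are weak-field ligands for a first-row metal, so the complex is high-spin. The t₂g³e_g¹ (high-spin) configuration has an unevenly filled e_g set; the Jahn–Teller theorem predicts a tetragonal distortion (typically axial elongation) to lift the degeneracy.
[CoF₆]³−: Ligand charges: each fluoride is −1. With an overall charge of −3 the cobalt centre must be in the +3 oxidation state. Cobalt is a group-9 element; Co(III) is therefore d⁶. Fluoride is the one ligand weak enough to leave Co(III) high-spin — [CoF₆]³⁻ is the classic exception. The d⁶ configuration leaves the e_g set evenly filled (or empty) — no strong Jahn–Teller driving force.

[MnCl₄(NCS)₂]³−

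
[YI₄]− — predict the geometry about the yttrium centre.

tetrahedral

Ligand charges: each iodide is −1. With an overall charge of −1 the yttrium centre must be in the +3 oxidation state.
Yttrium is a group-3 element; Y(III) is therefore d⁰.
With 4 monodentate ligands the coordination number is 4.
A d⁰ ion has no crystal-field stabilisation preference between square planar and tetrahedral, so four ligands adopt the sterically favoured tetrahedral geometry.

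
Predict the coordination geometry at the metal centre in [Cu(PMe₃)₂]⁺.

linear

Trimethylphosphine is neutral; balancing the +1 overall charge requires Cu(I).
Cu sits in group 11, so the d-electron count is 11 − 1 = 10.
Coordination number: 2.
A d¹⁰ ion with only two ligands adopts a linear arrangement (sp hybridisation; no CFSE preference).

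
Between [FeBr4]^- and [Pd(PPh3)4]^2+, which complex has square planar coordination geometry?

[Pd(PPh3)4]^2+

For [FeBr4]^-: Ligand charges: each bromide is −1. With an overall charge of −1 the iron centre must be in the +3 oxidation state. Iron is a group-8 element; Fe(III) is therefore d⁵. A high-spin d⁵ ion has zero CFSE in either geometry, so four ligands adopt the sterically favoured tetrahedral geometry. → tetrahedral.
For [Pd(PPh3)4]^2+: Summing ligand charges against the +2 overall charge gives an oxidation state of +2 for palladium. Palladium is a group-10 element; Pd(II) is therefore d⁸. A 4d d⁸ ion has a large crystal-field splitting; square planar leaves the high-energy d_{x²−y²} orbital empty and maximises CFSE. → square planar.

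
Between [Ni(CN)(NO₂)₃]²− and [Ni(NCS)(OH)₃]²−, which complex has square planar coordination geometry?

[Ni(CN)(NO₂)₃]²−

For [Ni(CN)(NO₂)₃]²−: Summing ligand charges against the −2 overall charge gives an oxidation state of +2 for nickel. Nickel is a group-10 element; Ni(II) is therefore d⁸. Cyanide and nitro (N-bound nitrite) are strong-field ligands (high in the spectrochemical series). A 3d d⁸ ion with strong-field ligands gains enough CFSE to favour square planar over tetrahedral. → square planar.
For [Ni(NCS)(OH)₃]²−: Each isothiocyanate is −1; each hydroxide is −1; balancing the −2 overall charge requires Ni(II). Group 10 minus oxidation state 2 gives a d⁸ configuration. Hydroxide and isothiocyanate are weak-field ligands. With weak-field ligands the CFSE gain from square planar is small, so a 3d d⁸ ion takes the sterically preferred tetrahedral geometry. → tetrahedral.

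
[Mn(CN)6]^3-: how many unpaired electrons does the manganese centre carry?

Each cyanide is −1; balancing the −3 overall charge requires Mn(III).
Mn sits in group 7, so the d-electron count is 7 − 3 = 4.
The spin state decides the count: Cyanide is a strong-field ligand (high in the spectrochemical series) for a first-row metal, so the complex is low-spin.
An octahedral low-spin d⁴ ion is t₂g⁴e_g⁰, giving 2 unpaired electrons.

2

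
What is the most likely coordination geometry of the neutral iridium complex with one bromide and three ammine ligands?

square planar

Summing ligand charges against the 0 overall charge gives an oxidation state of +1 for iridium.
Iridium is a group-9 element; Ir(I) is therefore d⁸.
Coordination number: 4.
A 5d d⁸ ion has a large crystal-field splitting; square planar leaves the high-energy d_{x²−y²} orbital empty and maximises CFSE.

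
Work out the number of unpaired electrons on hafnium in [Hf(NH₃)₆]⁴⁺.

Ligand charges: ammonia is neutral. With an overall charge of +4 the hafnium centre must be in the +4 oxidation state.
Hafnium is a group-4 element; Hf(IV) is therefore d⁰.
In an octahedral field the d⁰ configuration is t₂g⁰e_g⁰, giving 0 unpaired electrons.

0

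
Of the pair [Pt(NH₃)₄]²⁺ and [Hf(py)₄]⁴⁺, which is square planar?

[Pt(NH₃)₄]²⁺

For [Pt(NH₃)₄]²⁺: Summing ligand charges against the +2 overall charge gives an oxidation state of +2 for platinum. Platinum is a group-10 element; Pt(II) is therefore d⁸. A 5d d⁸ ion has a large crystal-field splitting; square planar leaves the high-energy d_{x²−y²} orbital empty and maximises CFSE. → square planar.
For [Hf(py)₄]⁴⁺: Pyridine is neutral; balancing the +4 overall charge requires Hf(IV). Hafnium is a group-4 element; Hf(IV) is therefore d⁰. A d⁰ ion has no crystal-field stabilisation preference between square planar and tetrahedral, so four ligands adopt the sterically favoured tetrahedral geometry. → tetrahedral.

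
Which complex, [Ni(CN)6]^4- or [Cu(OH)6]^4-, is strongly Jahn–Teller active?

[Ni(CN)6]^4-: Summing ligand charges against the −4 overall charge gives an oxidation state of +2 for nickel. Ni sits in group 10, so the d-electron count is 10 − 2 = 8. The d⁸ configuration leaves the e_g set evenly filled (or empty) — no strong Jahn–Teller driving force.
[Cu(OH)6]^4-: Ligand charges: each hydroxide is −1. With an overall charge of −4 the copper centre must be in the +2 oxidation state. Group 11 minus oxidation state 2 gives a d⁹ configuration. The t₂g⁶e_g³ configuration has an unevenly filled e_g set; the Jahn–Teller theorem predicts a tetragonal distortion (typically axial elongation) to lift the degeneracy.

[Cu(OH)6]^4-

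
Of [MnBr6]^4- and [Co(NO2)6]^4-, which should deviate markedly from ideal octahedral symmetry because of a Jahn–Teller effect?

[Co(NO2)6]^4-

[MnBr6]^4-: Each bromide is −1; balancing the −4 overall charge requires Mn(II). Mn sits in group 7, so the d-electron count is 7 − 2 = 5. Bromide is a weak-field ligand for a first-row metal, so the complex is high-spin. The d⁵ configuration leaves the e_g set evenly filled (or empty) — no strong Jahn–Teller driving force.
[Co(NO2)6]^4-: Each nitro (N-bound nitrite) is −1; balancing the −4 overall charge requires Co(II). Co sits in group 9, so the d-electron count is 9 − 2 = 7. Nitro (N-bound nitrite) is a strong-field ligand (high in the spectrochemical series) for a first-row metal, so the complex is low-spin. The t₂g⁶e_g¹ (low-spin) configuration has an unevenly filled e_g set; the Jahn–Teller theorem predicts a tetragonal distortion (typically axial elongation) to lift the degeneracy.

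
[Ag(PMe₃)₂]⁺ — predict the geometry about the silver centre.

Summing ligand charges against the +1 overall charge gives an oxidation state of +1 for silver.
Ag sits in group 11, so the d-electron count is 11 − 1 = 10.
Coordination number: 2.
A d¹⁰ ion with only two ligands adopts a linear arrangement (sp hybridisation; no CFSE preference).

linear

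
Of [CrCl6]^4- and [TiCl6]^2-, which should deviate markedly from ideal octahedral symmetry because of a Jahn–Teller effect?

[CrCl6]^4-: Each chloride is −1; balancing the −4 overall charge requires Cr(II). Group 6 minus oxidation state 2 gives a d⁴ configuration. Chloride is a weak-field ligand for a first-row metal, so the complex is high-spin. The t₂g³e_g¹ (high-spin) configuration has an unevenly filled e_g set; the Jahn–Teller theorem predicts a tetragonal distortion (typically axial elongation) to lift the degeneracy.
[TiCl6]^2-: Ligand charges: each chloride is −1. With an overall charge of −2 the titanium centre must be in the +4 oxidation state. Titanium is a group-4 element; Ti(IV) is therefore d⁰. The d⁰ configuration leaves the e_g set evenly filled (or empty) — no strong Jahn–Teller driving force.

[CrCl6]^4-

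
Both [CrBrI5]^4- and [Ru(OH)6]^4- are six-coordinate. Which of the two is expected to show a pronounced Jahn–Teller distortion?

[CrBrI5]^4-: Ligand charges: each bromide is −1; each iodide is −1. With an overall charge of −4 the chromium centre must be in the +2 oxidation state. Cr sits in group 6, so the d-electron count is 6 − 2 = 4. Bromide and iodide are weak-field ligands for a first-row metal, so the complex is high-spin. The t₂g³e_g¹ (high-spin) configuration has an unevenly filled e_g set; the Jahn–Teller theorem predicts a tetragonal distortion (typically axial elongation) to lift the degeneracy.
[Ru(OH)6]^4-: Summing ligand charges against the −4 overall charge gives an oxidation state of +2 for ruthenium. Group 8 minus oxidation state 2 gives a d⁶ configuration. A 4d ion has a large Δₒ and is invariably low-spin. The d⁶ configuration leaves the e_g set evenly filled (or empty) — no strong Jahn–Teller driving force.

[CrBrI5]^4-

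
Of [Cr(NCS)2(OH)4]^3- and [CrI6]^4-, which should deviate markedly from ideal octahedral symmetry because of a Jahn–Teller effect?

[CrI6]^4-

[Cr(NCS)2(OH)4]^3-: Ligand charges: each isothiocyanate is −1; each hydroxide is −1. With an overall charge of −3 the chromium centre must be in the +3 oxidation state. Cr sits in group 6, so the d-electron count is 6 − 3 = 3. The d³ configuration leaves the e_g set evenly filled (or empty) — no strong Jahn–Teller driving force.
[CrI6]^4-: Summing ligand charges against the −4 overall charge gives an oxidation state of +2 for chromium. Cr sits in group 6, so the d-electron count is 6 − 2 = 4. Iodide is a weak-field ligand for a first-row metal, so the complex is high-spin. The t₂g³e_g¹ (high-spin) configuration has an unevenly filled e_g set; the Jahn–Teller theorem predicts a tetragonal distortion (typically axial elongation) to lift the degeneracy.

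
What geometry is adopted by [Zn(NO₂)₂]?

linear

Summing ligand charges against the 0 overall charge gives an oxidation state of +2 for zinc.
Zinc is a group-12 element; Zn(II) is therefore d¹⁰.
With 2 monodentate ligands the coordination number is 2.
A d¹⁰ ion with only two ligands adopts a linear arrangement (sp hybridisation; no CFSE preference).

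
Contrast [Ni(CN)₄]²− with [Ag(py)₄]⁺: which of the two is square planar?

[Ni(CN)₄]²−

For [Ni(CN)₄]²−: Each cyanide is −1; balancing the −2 overall charge requires Ni(II). Group 10 minus oxidation state 2 gives a d⁸ configuration. Cyanide is a strong-field ligand (high in the spectrochemical series). A 3d d⁸ ion with strong-field ligands gains enough CFSE to favour square planar over tetrahedral. → square planar.
For [Ag(py)₄]⁺: Ligand charges: pyridine is neutral. With an overall charge of +1 the silver centre must be in the +1 oxidation state. Ag sits in group 11, so the d-electron count is 11 − 1 = 10. A d¹⁰ ion has no crystal-field stabilisation preference between square planar and tetrahedral, so four ligands adopt the sterically favoured tetrahedral geometry. → tetrahedral.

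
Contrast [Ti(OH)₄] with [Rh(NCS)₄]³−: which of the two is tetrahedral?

For [Ti(OH)₄]: Summing ligand charges against the 0 overall charge gives an oxidation state of +4 for titanium. Group 4 minus oxidation state 4 gives a d⁰ configuration. A d⁰ ion has no crystal-field stabilisation preference between square planar and tetrahedral, so four ligands adopt the sterically favoured tetrahedral geometry. → tetrahedral.
For [Rh(NCS)₄]³−: Summing ligand charges against the −3 overall charge gives an oxidation state of +1 for rhodium. Rhodium is a group-9 element; Rh(I) is therefore d⁸. A 4d d⁸ ion has a large crystal-field splitting; square planar leaves the high-energy d_{x²−y²} orbital empty and maximises CFSE. → square planar.

[Ti(OH)₄]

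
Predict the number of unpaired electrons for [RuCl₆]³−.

1

Ligand charges: each chloride is −1. With an overall charge of −3 the ruthenium centre must be in the +3 oxidation state.
Ru sits in group 8, so the d-electron count is 8 − 3 = 5.
The spin state decides the count: a 4d ion has a large Δₒ and is invariably low-spin.
An octahedral low-spin d⁵ ion is t₂g⁵e_g⁰, giving 1 unpaired electron.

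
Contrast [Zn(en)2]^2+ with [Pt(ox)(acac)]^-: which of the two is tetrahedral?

[Zn(en)2]^2+

For [Zn(en)2]^2+: Summing ligand charges against the +2 overall charge gives an oxidation state of +2 for zinc. Zn sits in group 12, so the d-electron count is 12 − 2 = 10. A d¹⁰ ion has no crystal-field stabilisation preference between square planar and tetrahedral, so four ligands adopt the sterically favoured tetrahedral geometry. → tetrahedral.
For [Pt(ox)(acac)]^-: Summing ligand charges against the −1 overall charge gives an oxidation state of +2 for platinum. Pt sits in group 10, so the d-electron count is 10 − 2 = 8. A 5d d⁸ ion has a large crystal-field splitting; square planar leaves the high-energy d_{x²−y²} orbital empty and maximises CFSE. → square planar.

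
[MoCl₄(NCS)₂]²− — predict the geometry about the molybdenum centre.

octahedral

Each chloride is −1; each isothiocyanate is −1; balancing the −2 overall charge requires Mo(IV).
Group 6 minus oxidation state 4 gives a d² configuration.
With 6 monodentate ligands the coordination number is 6.
Six donors around a single metal centre give an octahedral coordination sphere.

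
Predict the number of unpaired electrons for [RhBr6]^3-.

0 unpaired electrons

Summing ligand charges against the −3 overall charge gives an oxidation state of +3 for rhodium.
Rhodium is a group-9 element; Rh(III) is therefore d⁶.
The spin state decides the count: a 4d ion has a large Δₒ and is invariably low-spin.
An octahedral low-spin d⁶ ion is t₂g⁶e_g⁰, giving 0 unpaired electrons.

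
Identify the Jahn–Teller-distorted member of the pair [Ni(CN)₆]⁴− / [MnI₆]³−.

[Ni(CN)₆]⁴−: Ligand charges: each cyanide is −1. With an overall charge of −4 the nickel centre must be in the +2 oxidation state. Nickel is a group-10 element; Ni(II) is therefore d⁸. The d⁸ configuration leaves the e_g set evenly filled (or empty) — no strong Jahn–Teller driving force.
[MnI₆]³−: Ligand charges: each iodide is −1. With an overall charge of −3 the manganese centre must be in the +3 oxidation state. Manganese is a group-7 element; Mn(III) is therefore d⁴. Iodide is a weak-field ligand for a first-row metal, so the complex is high-spin. The t₂g³e_g¹ (high-spin) configuration has an unevenly filled e_g set; the Jahn–Teller theorem predicts a tetragonal distortion (typically axial elongation) to lift the degeneracy.

[MnI₆]³−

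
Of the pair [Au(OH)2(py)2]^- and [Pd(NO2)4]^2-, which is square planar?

[Pd(NO2)4]^2-

For [Au(OH)2(py)2]^-: Each hydroxide is −1; pyridine is neutral; balancing the −1 overall charge requires Au(I). Group 11 minus oxidation state 1 gives a d¹⁰ configuration. A d¹⁰ ion has no crystal-field stabilisation preference between square planar and tetrahedral, so four ligands adopt the sterically favoured tetrahedral geometry. → tetrahedral.
For [Pd(NO2)4]^2-: Each nitro (N-bound nitrite) is −1; balancing the −2 overall charge requires Pd(II). Pd sits in group 10, so the d-electron count is 10 − 2 = 8. A 4d d⁸ ion has a large crystal-field splitting; square planar leaves the high-energy d_{x²−y²} orbital empty and maximises CFSE. → square planar.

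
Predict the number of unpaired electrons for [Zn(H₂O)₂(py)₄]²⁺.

Ligand charges: water is neutral; pyridine is neutral. With an overall charge of +2 the zinc centre must be in the +2 oxidation state.
Zn sits in group 12, so the d-electron count is 12 − 2 = 10.
In an octahedral field the d¹⁰ configuration is t₂g⁶e_g⁴, giving 0 unpaired electrons.

0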